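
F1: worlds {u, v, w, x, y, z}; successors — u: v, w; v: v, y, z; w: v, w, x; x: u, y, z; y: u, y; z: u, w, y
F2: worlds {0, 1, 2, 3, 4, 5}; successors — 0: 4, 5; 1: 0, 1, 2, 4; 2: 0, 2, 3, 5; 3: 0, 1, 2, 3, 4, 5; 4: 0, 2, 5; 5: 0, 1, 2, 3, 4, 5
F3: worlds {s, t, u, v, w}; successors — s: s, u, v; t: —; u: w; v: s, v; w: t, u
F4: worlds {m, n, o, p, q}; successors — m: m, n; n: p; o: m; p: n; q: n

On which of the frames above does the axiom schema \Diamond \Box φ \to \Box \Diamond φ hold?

F2

The schema corresponds to convergence: \forall x \forall y \forall z (Rxy \wedge Rxz \to \exists w (Ryw \wedge Rzw)).
F1: fails — Rww and Rwx but w and x have no common successor.
F2: holds.
F3: fails — Rsv and Rsu but v and u have no common successor.
F4: fails — Rmm and Rmn but m and n have no common successor.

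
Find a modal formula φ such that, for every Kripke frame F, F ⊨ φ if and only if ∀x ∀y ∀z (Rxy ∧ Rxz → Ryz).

◇r → □◇r

The condition is the Euclidean property. The 5 schema ◇r → □◇r defines it.
Suppose ◇r→□◇r is valid. Take Rxy, Rxz and set V(r)={y}. Then ◇r at x, so □◇r at x, so ◇r at z, so some w with Rzw has r; w=y, i.e. Rzy. By symmetry of the argument, Ryz.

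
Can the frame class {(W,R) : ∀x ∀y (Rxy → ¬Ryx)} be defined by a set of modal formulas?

Not definable by any modal formula

Any modally definable frame class is closed under surjective bounded morphisms.
The 3-cycle (worlds a,b,c with a→b→c→a) is asymmetric. Mapping every world to a single reflexive point • is a surjective bounded morphism, and the reflexive point is not asymmetric (R•• but asymmetry requires ¬R••).
Hence asymmetry is not modally definable.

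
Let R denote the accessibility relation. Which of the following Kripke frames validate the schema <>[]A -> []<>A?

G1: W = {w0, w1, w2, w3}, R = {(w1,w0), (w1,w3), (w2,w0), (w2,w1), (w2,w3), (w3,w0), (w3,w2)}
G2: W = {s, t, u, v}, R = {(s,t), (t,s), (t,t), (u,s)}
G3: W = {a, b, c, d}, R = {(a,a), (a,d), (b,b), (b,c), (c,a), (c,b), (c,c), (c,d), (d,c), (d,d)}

The schema corresponds to convergence: forall x forall y forall z (Rxy & Rxz -> exists w (Ryw & Rzw)).
G1: fails — Rw1w0 and Rw1w0 but w0 and w0 have no common successor.
G2: satisfies the condition.
G3: fails — Rcb and Rca but b and a have no common successor.

G2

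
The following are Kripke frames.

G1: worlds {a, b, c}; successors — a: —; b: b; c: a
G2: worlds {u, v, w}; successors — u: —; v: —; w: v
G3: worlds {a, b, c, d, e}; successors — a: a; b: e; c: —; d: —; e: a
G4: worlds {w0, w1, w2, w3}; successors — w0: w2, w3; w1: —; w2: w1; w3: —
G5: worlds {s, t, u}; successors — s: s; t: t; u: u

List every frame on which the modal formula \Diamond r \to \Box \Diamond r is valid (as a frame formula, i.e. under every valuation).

The schema corresponds to the Euclidean property: \forall x \forall y \forall z (Rxy \wedge Rxz \to Ryz).
G1: fails — Rca and Rca but not Raa.
G2: fails — Rwv and Rwv but not Rvv.
G3: fails — Rbe and Rbe but not Ree.
G4: fails — Rw0w2 and Rw0w2 but not Rw2w2.
G5: holds.

G5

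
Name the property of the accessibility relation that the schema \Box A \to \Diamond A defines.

Suppose □A→◇A is valid. At any x set V(A)=W. Then □A at x, so ◇A at x, so x has a successor.

seriality: \forall x \exists y Rxy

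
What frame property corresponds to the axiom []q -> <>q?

Seriality

Suppose □q→◇q is valid. At any x set V(q)=W. Then □q at x, so ◇q at x, so x has a successor.
Conversely, on a frame with seriality the schema holds at every world under every valuation.
So the correspondent is seriality.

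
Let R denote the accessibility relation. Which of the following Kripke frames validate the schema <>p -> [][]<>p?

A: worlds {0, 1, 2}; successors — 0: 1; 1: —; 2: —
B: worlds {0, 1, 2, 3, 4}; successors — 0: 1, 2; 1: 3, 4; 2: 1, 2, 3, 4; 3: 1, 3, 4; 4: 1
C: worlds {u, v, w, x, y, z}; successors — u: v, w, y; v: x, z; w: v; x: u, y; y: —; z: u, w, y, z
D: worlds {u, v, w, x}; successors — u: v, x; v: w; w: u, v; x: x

A

Frame correspondent (Sahlqvist): forall x forall y forall z ((xRy & x R^2 z) -> exists w (y = w & zRw)) — i.e. a generalized confluence (Geach) condition.
A: satisfies the condition.
B: fails — 0R1, 0R²1 but no w with 1=w and 1Rw.
C: fails — uRv, uR²v but no t with v=t and vRt.
D: fails — uRv, uR²x but no t with v=t and xRt.
Valid on: A.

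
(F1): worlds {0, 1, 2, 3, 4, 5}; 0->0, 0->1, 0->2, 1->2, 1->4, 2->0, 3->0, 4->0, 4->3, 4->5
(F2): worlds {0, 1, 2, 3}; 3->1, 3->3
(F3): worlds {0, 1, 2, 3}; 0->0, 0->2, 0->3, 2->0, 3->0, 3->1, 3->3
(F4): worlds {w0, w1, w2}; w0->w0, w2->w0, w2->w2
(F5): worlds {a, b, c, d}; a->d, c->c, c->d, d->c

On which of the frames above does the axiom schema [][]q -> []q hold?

Frame correspondent (Sahlqvist): forall x forall y (Rxy -> exists z (Rxz & Rzy)) — i.e. density.
(F1): fails — R12 but no z with R1z and Rz2.
(F2): satisfies the condition.
(F3): satisfies the condition.
(F4): satisfies the condition.
(F5): fails — Rad but no z with Raz and Rzd.

(F2), (F3), (F4)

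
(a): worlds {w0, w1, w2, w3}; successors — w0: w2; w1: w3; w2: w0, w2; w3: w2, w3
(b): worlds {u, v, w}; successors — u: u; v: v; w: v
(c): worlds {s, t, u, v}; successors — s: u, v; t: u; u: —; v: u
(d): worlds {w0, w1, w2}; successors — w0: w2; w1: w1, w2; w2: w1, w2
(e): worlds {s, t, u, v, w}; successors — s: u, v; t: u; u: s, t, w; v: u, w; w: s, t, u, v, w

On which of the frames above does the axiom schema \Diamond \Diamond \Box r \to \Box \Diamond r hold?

This is the axiom for a generalized confluence (Geach) condition; its first-order frame correspondent is \forall x \forall y \forall z ((x R^2 y \wedge xRz) \to \exists w (yRw \wedge zRw)).
(a): condition met.
(b): condition met.
(c): fails — sR²u, sRu but no w with uRw and uRw.
(d): condition met.
(e): fails — sR²s, sRu but no w* with sRw* and uRw*.

(a), (b), (d)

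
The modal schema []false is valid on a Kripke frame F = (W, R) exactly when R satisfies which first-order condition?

□⊥ is valid iff no world has any successor (otherwise □⊥ fails at any world with one).

emptiness of R: forall x forall y ~Rxy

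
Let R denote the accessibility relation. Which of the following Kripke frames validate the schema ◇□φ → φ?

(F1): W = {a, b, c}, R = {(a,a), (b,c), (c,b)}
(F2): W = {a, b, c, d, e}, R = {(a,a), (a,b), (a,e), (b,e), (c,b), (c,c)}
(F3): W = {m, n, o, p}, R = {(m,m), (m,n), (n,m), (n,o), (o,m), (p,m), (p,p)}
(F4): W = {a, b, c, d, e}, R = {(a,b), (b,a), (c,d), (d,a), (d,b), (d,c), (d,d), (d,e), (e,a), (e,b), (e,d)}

(F1)

This is the axiom for symmetry; its first-order frame correspondent is ∀x ∀y (Rxy → Ryx).
(F1): holds.
(F2): fails — Rab but not Rba.
(F3): fails — Rom but not Rmo.
(F4): fails — Reb but not Rbe.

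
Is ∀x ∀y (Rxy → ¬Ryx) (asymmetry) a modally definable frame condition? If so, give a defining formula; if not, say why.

If a class were modally definable it would be closed under surjective bounded morphisms (Goldblatt–Thomason).
The 4-cycle (worlds w0,w1,w2,w3 with w0→w1→w2→w3→w0) is asymmetric. Mapping every world to a single reflexive point • is a surjective bounded morphism, and the reflexive point is not asymmetric (R•• but asymmetry requires ¬R••).
Hence asymmetry is not modally definable.

Not modally definable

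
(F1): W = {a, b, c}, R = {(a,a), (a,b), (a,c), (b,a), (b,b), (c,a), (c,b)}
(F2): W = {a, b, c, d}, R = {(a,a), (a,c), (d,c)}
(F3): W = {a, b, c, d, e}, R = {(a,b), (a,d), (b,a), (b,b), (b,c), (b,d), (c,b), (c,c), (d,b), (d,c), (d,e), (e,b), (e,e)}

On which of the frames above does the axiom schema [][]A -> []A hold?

The schema corresponds to density: forall x forall y (Rxy -> exists z (Rxz & Rzy)).
(F1): condition met.
(F2): fails — Rdc but no z with Rdz and Rzc.
(F3): condition met.
Valid on: (F1), (F3).

(F1), (F3)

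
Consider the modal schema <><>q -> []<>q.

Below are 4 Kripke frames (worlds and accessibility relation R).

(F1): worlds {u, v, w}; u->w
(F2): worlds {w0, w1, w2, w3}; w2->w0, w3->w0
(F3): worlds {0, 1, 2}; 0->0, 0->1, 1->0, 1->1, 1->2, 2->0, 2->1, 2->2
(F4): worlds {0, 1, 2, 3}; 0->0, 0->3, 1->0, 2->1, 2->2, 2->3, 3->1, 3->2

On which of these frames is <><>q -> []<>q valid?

The schema corresponds to a generalized confluence (Geach) condition: forall x forall y forall z ((x R^2 y & xRz) -> exists w (y = w & zRw)).
(F1): satisfies the condition.
(F2): satisfies the condition.
(F3): fails — 0R²2, 0R0 but no w with 2=w and 0Rw.
(F4): fails — 0R²0, 0R3 but no w with 0=w and 3Rw.
Valid on: (F1), (F2).

(F1), (F2)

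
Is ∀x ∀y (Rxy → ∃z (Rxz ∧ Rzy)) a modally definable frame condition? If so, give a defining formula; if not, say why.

This is a Sahlqvist condition; the C4 axiom □□q → □q defines it.

Yes — defined by □□q → □q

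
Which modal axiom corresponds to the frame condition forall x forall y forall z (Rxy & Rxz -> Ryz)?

This is the Euclidean property; the standard corresponding axiom is 5: ◇q → □◇q.
Suppose ◇q→□◇q is valid. Take Rxy, Rxz and set V(q)={y}. Then ◇q at x, so □◇q at x, so ◇q at z, so some w with Rzw has q; w=y, i.e. Rzy. By symmetry of the argument, Ryz.

◇q → □◇q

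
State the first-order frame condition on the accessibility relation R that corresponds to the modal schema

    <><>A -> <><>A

This is a Sahlqvist (Geach-type) schema ◇^2□^0A → □^0◇^2A.
First-order correspondent: forall x forall y (x R^2 y -> exists w (y = w & x R^2 w)).

forall x forall y (x R^2 y -> exists w (y = w & x R^2 w))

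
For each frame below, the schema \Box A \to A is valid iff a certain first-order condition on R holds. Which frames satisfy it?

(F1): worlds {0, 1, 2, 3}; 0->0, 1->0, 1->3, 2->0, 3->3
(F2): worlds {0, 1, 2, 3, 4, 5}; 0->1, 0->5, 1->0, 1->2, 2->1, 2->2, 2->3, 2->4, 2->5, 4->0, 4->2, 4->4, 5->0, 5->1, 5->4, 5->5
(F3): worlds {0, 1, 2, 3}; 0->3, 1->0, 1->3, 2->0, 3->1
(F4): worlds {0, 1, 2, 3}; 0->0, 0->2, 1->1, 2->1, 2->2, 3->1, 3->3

(F4)

This is the axiom for reflexivity; its first-order frame correspondent is \forall x Rxx.
(F1): fails — world 1 does not see itself.
(F2): fails — world 0 does not see itself.
(F3): fails — world 0 does not see itself.
(F4): ✓.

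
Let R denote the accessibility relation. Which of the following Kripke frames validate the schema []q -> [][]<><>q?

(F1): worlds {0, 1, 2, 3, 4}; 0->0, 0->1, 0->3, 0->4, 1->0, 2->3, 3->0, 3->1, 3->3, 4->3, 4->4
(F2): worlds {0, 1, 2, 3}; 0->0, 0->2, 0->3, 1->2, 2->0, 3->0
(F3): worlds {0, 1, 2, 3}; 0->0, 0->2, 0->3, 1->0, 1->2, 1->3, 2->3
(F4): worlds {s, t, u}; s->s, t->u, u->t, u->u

This is the axiom for a generalized confluence (Geach) condition; its first-order frame correspondent is forall x forall z (x R^2 z -> exists w (xRw & z R^2 w)).
(F1): holds.
(F2): holds.
(F3): fails — 0R²2 but no w with 0Rw and 2R²w.
(F4): holds.

(F1), (F2), (F4)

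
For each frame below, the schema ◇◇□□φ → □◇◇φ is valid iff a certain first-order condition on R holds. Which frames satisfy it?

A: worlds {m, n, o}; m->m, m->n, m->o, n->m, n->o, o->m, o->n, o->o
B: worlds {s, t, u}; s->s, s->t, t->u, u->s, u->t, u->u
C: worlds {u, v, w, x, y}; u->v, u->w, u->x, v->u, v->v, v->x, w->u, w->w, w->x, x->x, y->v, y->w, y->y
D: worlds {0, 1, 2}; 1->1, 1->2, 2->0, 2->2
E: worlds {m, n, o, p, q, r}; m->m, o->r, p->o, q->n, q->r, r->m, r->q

Frame correspondent (Sahlqvist): ∀x ∀y ∀z ((xR²y ∧ xRz) → ∃w (yR²w ∧ zR²w)) — i.e. a generalized confluence (Geach) condition.
A: satisfies the condition.
B: satisfies the condition.
C: satisfies the condition.
D: fails — 1R²0, 1R1 but no w with 0R²w and 1R²w.
E: fails — qR²m, qRn but no w with mR²w and nR²w.
Valid on: A, B, C.

A, B, C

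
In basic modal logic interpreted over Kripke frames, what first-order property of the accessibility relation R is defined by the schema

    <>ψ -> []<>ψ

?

This is the 5 axiom.
It corresponds to the Euclidean property: forall x forall y forall z (Rxy & Rxz -> Ryz).

the Euclidean property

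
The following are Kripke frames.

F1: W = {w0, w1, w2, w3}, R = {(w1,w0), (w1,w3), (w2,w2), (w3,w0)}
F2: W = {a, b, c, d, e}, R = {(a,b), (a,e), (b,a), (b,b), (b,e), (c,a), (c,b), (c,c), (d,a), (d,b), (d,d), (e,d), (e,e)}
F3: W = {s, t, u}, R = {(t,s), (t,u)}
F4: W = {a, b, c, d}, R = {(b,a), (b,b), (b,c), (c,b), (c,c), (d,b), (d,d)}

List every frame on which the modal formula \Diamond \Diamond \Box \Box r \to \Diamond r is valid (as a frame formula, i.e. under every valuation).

F2, F3

The schema corresponds to a generalized confluence (Geach) condition: \forall x \forall y (x R^2 y \to \exists w (y R^2 w \wedge xRw)).
F1: fails — w1R²w0 but no w with w0R²w and w1Rw.
F2: satisfies the condition.
F3: satisfies the condition.
F4: fails — bR²a but no w with aR²w and bRw.
Valid on: F2, F3.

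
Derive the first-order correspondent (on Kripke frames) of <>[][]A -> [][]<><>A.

forall x forall y forall z ((xRy & x R^2 z) -> exists w (y R^2 w & z R^2 w))

This is a Sahlqvist (Geach-type) schema ◇^1□^2A → □^2◇^2A.
First-order correspondent: forall x forall y forall z ((xRy & x R^2 z) -> exists w (y R^2 w & z R^2 w)).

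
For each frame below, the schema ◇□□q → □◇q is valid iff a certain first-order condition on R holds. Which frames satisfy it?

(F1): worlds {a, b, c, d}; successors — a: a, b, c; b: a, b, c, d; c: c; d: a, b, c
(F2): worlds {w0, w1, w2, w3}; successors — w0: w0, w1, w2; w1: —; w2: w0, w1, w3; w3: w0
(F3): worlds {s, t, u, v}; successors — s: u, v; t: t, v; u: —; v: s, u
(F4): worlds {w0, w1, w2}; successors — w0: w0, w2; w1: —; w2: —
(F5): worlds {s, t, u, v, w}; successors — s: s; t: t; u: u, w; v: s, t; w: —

(F1)

Frame correspondent (Sahlqvist): ∀x ∀y ∀z ((xRy ∧ xRz) → ∃w (yR²w ∧ zRw)) — i.e. a generalized confluence (Geach) condition.
(F1): holds.
(F2): fails — w0Rw0, w0Rw1 but no w with w0R²w and w1Rw.
(F3): fails — sRu, sRu but no w with uR²w and uRw.
(F4): fails — w0Rw0, w0Rw2 but no w with w0R²w and w2Rw.
(F5): fails — uRu, uRw but no w* with uR²w* and wRw*.
Valid on: (F1).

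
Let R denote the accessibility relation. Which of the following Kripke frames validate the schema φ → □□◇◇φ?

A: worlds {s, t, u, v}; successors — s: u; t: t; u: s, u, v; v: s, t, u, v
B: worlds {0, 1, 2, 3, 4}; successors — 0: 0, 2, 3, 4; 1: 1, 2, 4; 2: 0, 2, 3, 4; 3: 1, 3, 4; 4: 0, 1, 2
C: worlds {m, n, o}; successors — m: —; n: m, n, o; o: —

This is the axiom for a generalized confluence (Geach) condition; its first-order frame correspondent is ∀x ∀z (xR²z → ∃w (x = w ∧ zR²w)).
A: fails — uR²t but no w with u=w and tR²w.
B: condition met.
C: fails — nR²m but no w with n=w and mR²w.

B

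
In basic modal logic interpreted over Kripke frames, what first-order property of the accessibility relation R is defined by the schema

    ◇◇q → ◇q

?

transitivity

Equivalently (dual form): □q → □□q.
Suppose □q→□□q is valid. Take Rxy, Ryz and set V(q)={w : Rxw}. Then □q at x, so □□q at x, so □q at y, so q at z, i.e. Rxz.
The converse is a direct semantic check.
Frame condition: ∀x ∀y ∀z (Rxy ∧ Ryz → Rxz).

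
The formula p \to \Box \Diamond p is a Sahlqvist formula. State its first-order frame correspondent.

Suppose p→□◇p is valid. Take Rxy and set V(p)={x}. Then p at x, so □◇p at x, so ◇p at y, so some z with Ryz has p; z=x, i.e. Ryx.

symmetry: \forall x \forall y (Rxy \to Ryx)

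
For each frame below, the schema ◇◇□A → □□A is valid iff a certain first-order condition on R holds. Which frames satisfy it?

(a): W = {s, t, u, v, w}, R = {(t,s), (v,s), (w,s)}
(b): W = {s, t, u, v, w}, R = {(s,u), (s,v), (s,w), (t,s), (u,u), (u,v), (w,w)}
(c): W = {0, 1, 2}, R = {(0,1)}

This is the axiom for a generalized confluence (Geach) condition; its first-order frame correspondent is ∀x ∀y ∀z ((xR²y ∧ xR²z) → ∃w (yRw ∧ z = w)).
(a): satisfies the condition.
(b): fails — sR²u, sR²w but no w* with uRw* and w=w*.
(c): satisfies the condition.

(a), (c)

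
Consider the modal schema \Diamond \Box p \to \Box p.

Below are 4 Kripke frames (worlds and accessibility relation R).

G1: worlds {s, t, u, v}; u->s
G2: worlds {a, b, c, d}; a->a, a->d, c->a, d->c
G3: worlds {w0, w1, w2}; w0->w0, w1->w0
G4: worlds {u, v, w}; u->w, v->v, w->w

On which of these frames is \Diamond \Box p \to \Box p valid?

This is the axiom for the Euclidean property; its first-order frame correspondent is \forall x \forall y \forall z (Rxy \wedge Rxz \to Ryz).
G1: fails — Rus and Rus but not Rss.
G2: fails — Rad and Raa but not Rda.
G3: satisfies the condition.
G4: satisfies the condition.

G3, G4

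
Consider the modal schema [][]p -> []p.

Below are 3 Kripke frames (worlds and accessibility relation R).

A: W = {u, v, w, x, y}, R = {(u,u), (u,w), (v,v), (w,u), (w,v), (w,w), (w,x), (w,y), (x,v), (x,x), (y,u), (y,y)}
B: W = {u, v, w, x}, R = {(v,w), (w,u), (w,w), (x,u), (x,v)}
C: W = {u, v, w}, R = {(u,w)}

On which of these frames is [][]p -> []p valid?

A

The schema corresponds to density: forall x forall y (Rxy -> exists z (Rxz & Rzy)).
A: holds.
B: fails — Rxu but no z with Rxz and Rzu.
C: fails — Ruw but no z with Ruz and Rzw.
Valid on: A.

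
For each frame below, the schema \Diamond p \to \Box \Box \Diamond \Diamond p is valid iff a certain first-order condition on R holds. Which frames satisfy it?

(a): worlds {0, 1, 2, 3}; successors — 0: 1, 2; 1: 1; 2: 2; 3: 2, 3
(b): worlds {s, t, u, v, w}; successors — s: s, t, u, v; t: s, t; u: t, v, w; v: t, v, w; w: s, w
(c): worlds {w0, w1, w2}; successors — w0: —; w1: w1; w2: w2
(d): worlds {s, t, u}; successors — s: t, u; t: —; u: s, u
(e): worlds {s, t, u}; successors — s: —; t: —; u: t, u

(c)

Frame correspondent (Sahlqvist): \forall x \forall y \forall z ((xRy \wedge x R^2 z) \to \exists w (y = w \wedge z R^2 w)) — i.e. a generalized confluence (Geach) condition.
(a): fails — 0R1, 0R²2 but no w with 1=w and 2R²w.
(b): fails — sRu, sR²u but no w* with u=w* and uR²w*.
(c): satisfies the condition.
(d): fails — sRt, sR²s but no w with t=w and sR²w.
(e): fails — uRt, uR²t but no w with t=w and tR²w.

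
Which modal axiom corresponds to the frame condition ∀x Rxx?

This is reflexivity; the standard corresponding axiom is T: □r → r.

□r → r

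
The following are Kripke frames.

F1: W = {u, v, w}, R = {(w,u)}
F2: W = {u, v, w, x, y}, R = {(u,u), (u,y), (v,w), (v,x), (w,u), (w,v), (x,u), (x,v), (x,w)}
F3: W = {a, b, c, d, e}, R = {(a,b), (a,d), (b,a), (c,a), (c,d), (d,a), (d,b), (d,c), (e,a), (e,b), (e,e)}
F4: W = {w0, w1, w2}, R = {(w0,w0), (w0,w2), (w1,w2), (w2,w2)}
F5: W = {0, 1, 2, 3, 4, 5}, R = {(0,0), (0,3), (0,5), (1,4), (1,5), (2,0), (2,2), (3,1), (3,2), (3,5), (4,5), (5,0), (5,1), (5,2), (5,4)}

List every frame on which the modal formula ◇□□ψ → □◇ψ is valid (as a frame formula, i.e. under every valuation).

F4

Frame correspondent (Sahlqvist): ∀x ∀y ∀z ((xRy ∧ xRz) → ∃w (yR²w ∧ zRw)) — i.e. a generalized confluence (Geach) condition.
F1: fails — wRu, wRu but no t with uR²t and uRt.
F2: fails — uRu, uRy but no t with uR²t and yRt.
F3: fails — aRb, aRb but no w with bR²w and bRw.
F4: satisfies the condition.
F5: fails — 1R4, 1R4 but no w with 4R²w and 4Rw.
Valid on: F4.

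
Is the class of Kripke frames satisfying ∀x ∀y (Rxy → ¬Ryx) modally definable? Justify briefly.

No

Modal frame validity is preserved under surjective bounded morphisms.
The 4-cycle (worlds a,b,c,d with a→b→c→d→a) is asymmetric. Mapping every world to a single reflexive point • is a surjective bounded morphism, and the reflexive point is not asymmetric (R•• but asymmetry requires ¬R••).
So the class is not modally definable.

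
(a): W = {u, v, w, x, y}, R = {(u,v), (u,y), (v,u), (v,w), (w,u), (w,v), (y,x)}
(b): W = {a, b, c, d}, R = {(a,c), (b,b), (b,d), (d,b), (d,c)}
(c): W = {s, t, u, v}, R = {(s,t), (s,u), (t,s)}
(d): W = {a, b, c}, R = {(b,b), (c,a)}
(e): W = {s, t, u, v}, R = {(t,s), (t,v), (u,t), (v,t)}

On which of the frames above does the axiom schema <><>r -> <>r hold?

The schema corresponds to transitivity: forall x forall y forall z (Rxy & Ryz -> Rxz).
(a): fails — Ruv and Rvw but not Ruw.
(b): fails — Rdb and Rbd but not Rdd.
(c): fails — Rts and Rsu but not Rtu.
(d): satisfies the condition.
(e): fails — Rvt and Rts but not Rvs.
Valid on: (d).

(d)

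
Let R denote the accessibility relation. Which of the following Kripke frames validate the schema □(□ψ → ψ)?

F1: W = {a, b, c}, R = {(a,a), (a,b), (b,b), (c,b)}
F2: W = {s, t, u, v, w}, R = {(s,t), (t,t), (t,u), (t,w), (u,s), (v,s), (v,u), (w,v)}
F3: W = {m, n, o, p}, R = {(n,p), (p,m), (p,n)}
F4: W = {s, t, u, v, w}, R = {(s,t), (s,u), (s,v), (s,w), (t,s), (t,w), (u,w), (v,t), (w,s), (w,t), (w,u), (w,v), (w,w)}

The schema corresponds to shift-reflexivity: ∀x ∀y (Rxy → Ryy).
F1: holds.
F2: fails — Rus but not Rss.
F3: fails — Rnp but not Rpp.
F4: fails — Rwt but not Rtt.

F1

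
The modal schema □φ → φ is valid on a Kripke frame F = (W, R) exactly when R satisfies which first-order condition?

This is the T axiom.
Its frame correspondent is reflexivity — ∀x Rxx.

reflexivity: ∀x Rxx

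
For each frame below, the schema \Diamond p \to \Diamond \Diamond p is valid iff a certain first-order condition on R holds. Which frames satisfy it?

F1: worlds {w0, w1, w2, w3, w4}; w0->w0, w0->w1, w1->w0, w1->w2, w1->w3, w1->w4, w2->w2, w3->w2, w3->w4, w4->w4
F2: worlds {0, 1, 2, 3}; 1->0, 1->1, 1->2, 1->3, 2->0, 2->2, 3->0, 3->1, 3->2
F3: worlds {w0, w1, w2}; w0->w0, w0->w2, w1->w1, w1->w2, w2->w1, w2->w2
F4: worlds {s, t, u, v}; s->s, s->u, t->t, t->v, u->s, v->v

F2, F3, F4

Frame correspondent (Sahlqvist): \forall x \forall y (xRy \to \exists w (y = w \wedge x R^2 w)) — i.e. a generalized confluence (Geach) condition.
F1: fails — w1Rw3 but no w with w3=w and w1R²w.
F2: condition met.
F3: condition met.
F4: condition met.
Valid on: F2, F3, F4.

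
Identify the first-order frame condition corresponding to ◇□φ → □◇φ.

This is the .2 axiom.
Its frame correspondent is convergence — ∀x ∀y ∀z (Rxy ∧ Rxz → ∃w (Ryw ∧ Rzw)).

Convergence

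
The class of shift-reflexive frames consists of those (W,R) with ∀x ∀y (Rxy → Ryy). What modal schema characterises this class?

□(□ψ → ψ)

The condition is shift-reflexivity. The T□ schema □(□ψ → ψ) defines it.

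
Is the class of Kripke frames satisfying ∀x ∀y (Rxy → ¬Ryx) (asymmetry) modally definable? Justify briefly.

Any modally definable frame class is closed under surjective bounded morphisms.
The 4-cycle (worlds a,b,c,d with a→b→c→d→a) is asymmetric. Mapping every world to a single reflexive point • is a surjective bounded morphism, and the reflexive point is not asymmetric (R•• but asymmetry requires ¬R••).
So the class is not modally definable.

Not definable by any modal formula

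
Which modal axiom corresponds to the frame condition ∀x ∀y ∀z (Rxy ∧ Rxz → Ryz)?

A defining formula is ◇s → □◇s (the 5 axiom).

◇s → □◇s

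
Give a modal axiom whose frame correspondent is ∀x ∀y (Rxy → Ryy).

A defining formula is □(□ψ → ψ) (the T□ axiom).
Suppose □(□ψ→ψ) is valid. Take Rxy and set V(ψ)={w : Ryw}. Then at y, □ψ holds; since □(□ψ→ψ) at x, □ψ→ψ at y, so ψ at y, i.e. Ryy.

□(□ψ → ψ)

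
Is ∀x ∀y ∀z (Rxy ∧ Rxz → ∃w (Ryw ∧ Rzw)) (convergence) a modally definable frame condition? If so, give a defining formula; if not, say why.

Yes — defined by ◇□r → □◇r

Yes: it is convergence, defined by the .2 schema ◇□r → □◇r.
Suppose ◇□r→□◇r is valid. Take Rxy, Rxz and set V(r)={w : Ryw}. Then □r at y so ◇□r at x, so □◇r at x, so ◇r at z, giving w with Rzw and Ryw.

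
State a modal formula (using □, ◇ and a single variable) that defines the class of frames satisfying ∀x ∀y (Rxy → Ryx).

ψ → □◇ψ

A defining formula is ψ → □◇ψ (the B axiom).
Suppose ψ→□◇ψ is valid. Take Rxy and set V(ψ)={x}. Then ψ at x, so □◇ψ at x, so ◇ψ at y, so some z with Ryz has ψ; z=x, i.e. Ryx.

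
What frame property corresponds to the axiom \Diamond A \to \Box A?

Suppose ◇A→□A is valid. Take Rxy, Rxz and set V(A)={y}. Then ◇A at x, so □A at x, so A at z, i.e. z=y.

partial functionality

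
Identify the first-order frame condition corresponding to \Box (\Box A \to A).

Shift-reflexivity

This schema is the T□ axiom.
It corresponds to shift-reflexivity: \forall x \forall y (Rxy \to Ryy).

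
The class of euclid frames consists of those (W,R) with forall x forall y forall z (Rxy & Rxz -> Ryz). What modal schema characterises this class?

A defining formula is ◇r → □◇r (the 5 axiom).
Suppose ◇r→□◇r is valid. Take Rxy, Rxz and set V(r)={y}. Then ◇r at x, so □◇r at x, so ◇r at z, so some w with Rzw has r; w=y, i.e. Rzy. By symmetry of the argument, Ryz.

◇r → □◇r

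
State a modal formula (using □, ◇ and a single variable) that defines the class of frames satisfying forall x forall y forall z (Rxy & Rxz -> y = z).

The condition is partial functionality. The CD schema ◇q → □q defines it.
Suppose ◇q→□q is valid. Take Rxy, Rxz and set V(q)={y}. Then ◇q at x, so □q at x, so q at z, i.e. z=y.

◇q → □q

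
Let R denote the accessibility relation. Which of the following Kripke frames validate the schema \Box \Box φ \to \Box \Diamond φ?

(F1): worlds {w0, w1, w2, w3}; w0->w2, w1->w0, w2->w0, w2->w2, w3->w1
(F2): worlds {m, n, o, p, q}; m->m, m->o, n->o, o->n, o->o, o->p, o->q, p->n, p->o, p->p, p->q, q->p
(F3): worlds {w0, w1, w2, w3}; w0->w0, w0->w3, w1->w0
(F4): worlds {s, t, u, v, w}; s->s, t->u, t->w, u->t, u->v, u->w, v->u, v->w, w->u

Frame correspondent (Sahlqvist): \forall x \forall z (xRz \to \exists w (x R^2 w \wedge zRw)) — i.e. a generalized confluence (Geach) condition.
(F1): satisfies the condition.
(F2): satisfies the condition.
(F3): fails — w0Rw3 but no w with w0R²w and w3Rw.
(F4): satisfies the condition.
Valid on: (F1), (F2), (F4).

(F1), (F2), (F4)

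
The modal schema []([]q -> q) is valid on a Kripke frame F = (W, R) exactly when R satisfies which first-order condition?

shift-reflexivity: forall x forall y (Rxy -> Ryy)

This is the T□ axiom.
It corresponds to shift-reflexivity: forall x forall y (Rxy -> Ryy).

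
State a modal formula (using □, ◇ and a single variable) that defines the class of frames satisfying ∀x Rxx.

□s → s

This is reflexivity; the standard corresponding axiom is T: □s → s.
Suppose □s→s is valid. At any x set V(s)={w : Rxw}. Then □s holds at x, so s holds at x, i.e. Rxx.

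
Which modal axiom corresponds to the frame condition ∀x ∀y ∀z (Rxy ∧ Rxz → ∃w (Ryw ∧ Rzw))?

◇□s → □◇s

This is convergence; the standard corresponding axiom is .2: ◇□s → □◇s.
Suppose ◇□s→□◇s is valid. Take Rxy, Rxz and set V(s)={w : Ryw}. Then □s at y so ◇□s at x, so □◇s at x, so ◇s at z, giving w with Rzw and Ryw.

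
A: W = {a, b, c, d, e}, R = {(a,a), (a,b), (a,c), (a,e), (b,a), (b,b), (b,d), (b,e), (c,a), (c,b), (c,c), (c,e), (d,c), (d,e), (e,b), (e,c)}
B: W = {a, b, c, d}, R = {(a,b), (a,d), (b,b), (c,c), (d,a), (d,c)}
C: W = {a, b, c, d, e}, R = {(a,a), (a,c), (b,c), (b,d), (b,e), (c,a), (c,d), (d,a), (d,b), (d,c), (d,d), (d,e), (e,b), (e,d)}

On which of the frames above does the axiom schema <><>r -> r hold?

none

Frame correspondent (Sahlqvist): forall x forall y (x R^2 y -> exists w (y = w & x = w)) — i.e. a generalized confluence (Geach) condition.
A: fails — aR²b but b ≠ a.
B: fails — aR²b but b ≠ a.
C: fails — aR²c but c ≠ a.
Valid on no frame.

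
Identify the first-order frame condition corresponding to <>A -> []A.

Suppose ◇A→□A is valid. Take Rxy, Rxz and set V(A)={y}. Then ◇A at x, so □A at x, so A at z, i.e. z=y.

partial functionality: forall x forall y forall z (Rxy & Rxz -> y = z)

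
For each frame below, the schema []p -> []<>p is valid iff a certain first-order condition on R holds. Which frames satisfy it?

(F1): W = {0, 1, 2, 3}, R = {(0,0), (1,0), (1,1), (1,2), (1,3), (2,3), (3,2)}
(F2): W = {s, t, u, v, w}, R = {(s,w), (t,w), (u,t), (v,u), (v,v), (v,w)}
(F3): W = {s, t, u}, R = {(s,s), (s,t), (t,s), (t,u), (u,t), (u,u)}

Frame correspondent (Sahlqvist): forall x forall z (xRz -> exists w (xRw & zRw)) — i.e. a generalized confluence (Geach) condition.
(F1): fails — 2R3 but no w with 2Rw and 3Rw.
(F2): fails — sRw but no w* with sRw* and wRw*.
(F3): ✓.
Valid on: (F3).

(F3)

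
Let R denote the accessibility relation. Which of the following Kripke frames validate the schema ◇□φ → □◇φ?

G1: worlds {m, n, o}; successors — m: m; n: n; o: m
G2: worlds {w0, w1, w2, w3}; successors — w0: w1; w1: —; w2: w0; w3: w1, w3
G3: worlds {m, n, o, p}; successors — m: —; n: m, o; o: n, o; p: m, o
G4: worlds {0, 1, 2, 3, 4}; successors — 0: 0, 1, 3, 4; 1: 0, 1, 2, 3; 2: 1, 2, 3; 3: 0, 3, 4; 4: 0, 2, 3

G1, G4

This is the axiom for convergence; its first-order frame correspondent is ∀x ∀y ∀z (Rxy ∧ Rxz → ∃w (Ryw ∧ Rzw)).
G1: holds.
G2: fails — Rw0w1 and Rw0w1 but w1 and w1 have no common successor.
G3: fails — Rno and Rnm but o and m have no common successor.
G4: holds.
Valid on: G1, G4.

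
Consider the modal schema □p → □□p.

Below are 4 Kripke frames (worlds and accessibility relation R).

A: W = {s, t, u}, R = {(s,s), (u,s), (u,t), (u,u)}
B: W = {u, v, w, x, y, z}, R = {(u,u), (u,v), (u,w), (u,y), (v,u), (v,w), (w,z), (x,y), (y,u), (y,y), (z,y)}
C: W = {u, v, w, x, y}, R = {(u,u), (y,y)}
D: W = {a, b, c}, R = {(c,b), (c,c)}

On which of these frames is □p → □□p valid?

This is the axiom for transitivity; its first-order frame correspondent is ∀x ∀y ∀z (Rxy ∧ Ryz → Rxz).
A: holds.
B: fails — Ruw and Rwz but not Ruz.
C: holds.
D: holds.
Valid on: A, C, D.

A, C, D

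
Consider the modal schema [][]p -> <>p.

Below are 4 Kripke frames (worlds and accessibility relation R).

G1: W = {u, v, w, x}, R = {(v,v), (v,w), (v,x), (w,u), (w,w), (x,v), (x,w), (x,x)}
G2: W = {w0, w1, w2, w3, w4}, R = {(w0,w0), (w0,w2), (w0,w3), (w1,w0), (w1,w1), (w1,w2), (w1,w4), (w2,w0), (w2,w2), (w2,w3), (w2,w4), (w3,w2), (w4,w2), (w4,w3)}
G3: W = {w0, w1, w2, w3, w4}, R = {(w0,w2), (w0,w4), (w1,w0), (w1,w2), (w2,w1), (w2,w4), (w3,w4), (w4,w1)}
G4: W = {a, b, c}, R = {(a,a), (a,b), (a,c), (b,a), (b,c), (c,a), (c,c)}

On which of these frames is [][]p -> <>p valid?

G2, G4

The schema corresponds to a generalized confluence (Geach) condition: forall x exists w (x R^2 w & xRw).
G1: fails — at u but no t with uR²t and uRt.
G2: holds.
G3: fails — at w3 but no w with w3R²w and w3Rw.
G4: holds.
Valid on: G2, G4.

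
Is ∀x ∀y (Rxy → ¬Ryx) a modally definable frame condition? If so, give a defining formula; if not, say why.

No — not modally definable

If a class were modally definable it would be closed under surjective bounded morphisms (Goldblatt–Thomason).
The 4-cycle (worlds a,b,c,d with a→b→c→d→a) is asymmetric. Mapping every world to a single reflexive point • is a surjective bounded morphism, and the reflexive point is not asymmetric (R•• but asymmetry requires ¬R••).
Hence asymmetry is not modally definable.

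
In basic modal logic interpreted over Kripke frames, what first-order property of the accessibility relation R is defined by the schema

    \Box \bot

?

Emptiness of R

This is the Ver axiom.
It corresponds to emptiness of R: \forall x \forall y \neg Rxy.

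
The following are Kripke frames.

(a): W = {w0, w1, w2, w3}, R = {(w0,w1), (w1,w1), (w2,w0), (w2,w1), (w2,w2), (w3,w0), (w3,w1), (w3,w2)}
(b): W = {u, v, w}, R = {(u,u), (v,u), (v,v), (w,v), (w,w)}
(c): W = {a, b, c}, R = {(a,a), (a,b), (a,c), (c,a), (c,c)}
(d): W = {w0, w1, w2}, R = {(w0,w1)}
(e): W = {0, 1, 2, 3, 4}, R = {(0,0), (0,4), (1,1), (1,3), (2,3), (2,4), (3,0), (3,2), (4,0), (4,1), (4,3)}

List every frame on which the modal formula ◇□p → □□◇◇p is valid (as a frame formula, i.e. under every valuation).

Frame correspondent (Sahlqvist): ∀x ∀y ∀z ((xRy ∧ xR²z) → ∃w (yRw ∧ zR²w)) — i.e. a generalized confluence (Geach) condition.
(a): ✓.
(b): fails — wRw, wR²u but no t with wRt and uR²t.
(c): fails — aRa, aR²b but no w with aRw and bR²w.
(d): ✓.
(e): ✓.
Valid on: (a), (d), (e).

(a), (d), (e)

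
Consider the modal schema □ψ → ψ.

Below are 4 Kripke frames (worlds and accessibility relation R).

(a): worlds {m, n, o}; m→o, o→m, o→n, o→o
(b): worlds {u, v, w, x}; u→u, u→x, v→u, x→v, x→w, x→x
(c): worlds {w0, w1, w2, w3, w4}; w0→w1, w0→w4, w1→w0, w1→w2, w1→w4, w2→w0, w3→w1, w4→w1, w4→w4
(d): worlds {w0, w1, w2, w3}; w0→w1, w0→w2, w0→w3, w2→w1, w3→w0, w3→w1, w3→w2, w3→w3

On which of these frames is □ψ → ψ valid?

none

This is the axiom for reflexivity; its first-order frame correspondent is ∀x Rxx.
(a): fails — world m does not see itself.
(b): fails — world v does not see itself.
(c): fails — world w0 does not see itself.
(d): fails — world w0 does not see itself.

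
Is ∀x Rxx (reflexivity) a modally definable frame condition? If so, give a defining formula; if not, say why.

Yes: it is reflexivity, defined by the T schema □p → p.
Suppose □p→p is valid. At any x set V(p)={w : Rxw}. Then □p holds at x, so p holds at x, i.e. Rxx.

Definable; □p → p defines it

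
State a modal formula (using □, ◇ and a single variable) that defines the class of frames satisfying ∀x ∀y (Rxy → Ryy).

□(□r → r)

This is shift-reflexivity; the standard corresponding axiom is T□: □(□r → r).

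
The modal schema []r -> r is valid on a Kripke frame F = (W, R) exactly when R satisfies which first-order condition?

reflexivity

This schema is the T axiom.
Its frame correspondent is reflexivity — forall x Rxx.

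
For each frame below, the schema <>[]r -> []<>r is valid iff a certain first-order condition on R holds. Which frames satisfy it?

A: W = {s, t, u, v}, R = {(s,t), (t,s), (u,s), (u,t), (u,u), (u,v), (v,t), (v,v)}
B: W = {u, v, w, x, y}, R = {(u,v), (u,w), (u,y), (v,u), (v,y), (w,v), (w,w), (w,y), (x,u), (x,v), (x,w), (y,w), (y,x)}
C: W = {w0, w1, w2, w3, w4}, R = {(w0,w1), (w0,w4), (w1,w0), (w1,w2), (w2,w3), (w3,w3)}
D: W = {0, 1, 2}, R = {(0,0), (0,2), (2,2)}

D

Frame correspondent (Sahlqvist): forall x forall y forall z (Rxy & Rxz -> exists w (Ryw & Rzw)) — i.e. convergence.
A: fails — Ruv and Rut but v and t have no common successor.
B: fails — Ruv and Ruy but v and y have no common successor.
C: fails — Rw0w4 and Rw0w4 but w4 and w4 have no common successor.
D: condition met.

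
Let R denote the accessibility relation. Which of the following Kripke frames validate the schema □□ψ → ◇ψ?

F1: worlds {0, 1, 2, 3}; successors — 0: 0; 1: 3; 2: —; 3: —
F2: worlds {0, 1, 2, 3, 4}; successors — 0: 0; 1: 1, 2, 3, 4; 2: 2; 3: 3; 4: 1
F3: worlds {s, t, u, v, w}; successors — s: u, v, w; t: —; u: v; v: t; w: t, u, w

F2

This is the axiom for a generalized confluence (Geach) condition; its first-order frame correspondent is ∀x ∃w (xR²w ∧ xRw).
F1: fails — at 1 but no w with 1R²w and 1Rw.
F2: ✓.
F3: fails — at t but no w* with tR²w* and tRw*.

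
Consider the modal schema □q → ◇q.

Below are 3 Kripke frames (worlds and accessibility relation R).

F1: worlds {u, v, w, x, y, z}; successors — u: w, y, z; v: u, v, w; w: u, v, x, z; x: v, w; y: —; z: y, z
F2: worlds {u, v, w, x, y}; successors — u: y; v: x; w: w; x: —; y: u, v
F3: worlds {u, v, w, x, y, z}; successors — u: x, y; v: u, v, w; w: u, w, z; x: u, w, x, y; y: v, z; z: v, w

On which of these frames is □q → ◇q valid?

F3

This is the axiom for seriality; its first-order frame correspondent is ∀x ∃y Rxy.
F1: fails — world y has no successor.
F2: fails — world x has no successor.
F3: ✓.
Valid on: F3.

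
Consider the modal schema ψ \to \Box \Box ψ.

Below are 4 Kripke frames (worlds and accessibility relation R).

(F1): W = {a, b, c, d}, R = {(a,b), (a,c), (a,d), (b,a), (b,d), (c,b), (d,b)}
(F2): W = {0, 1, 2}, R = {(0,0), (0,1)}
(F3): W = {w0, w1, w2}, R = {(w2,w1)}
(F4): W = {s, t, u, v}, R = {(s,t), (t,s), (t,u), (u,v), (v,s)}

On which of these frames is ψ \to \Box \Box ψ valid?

Frame correspondent (Sahlqvist): \forall x \forall z (x R^2 z \to \exists w (x = w \wedge z = w)) — i.e. a generalized confluence (Geach) condition.
(F1): fails — aR²b but a ≠ b.
(F2): fails — 0R²1 but 0 ≠ 1.
(F3): holds.
(F4): fails — sR²u but s ≠ u.
Valid on: (F3).

(F3)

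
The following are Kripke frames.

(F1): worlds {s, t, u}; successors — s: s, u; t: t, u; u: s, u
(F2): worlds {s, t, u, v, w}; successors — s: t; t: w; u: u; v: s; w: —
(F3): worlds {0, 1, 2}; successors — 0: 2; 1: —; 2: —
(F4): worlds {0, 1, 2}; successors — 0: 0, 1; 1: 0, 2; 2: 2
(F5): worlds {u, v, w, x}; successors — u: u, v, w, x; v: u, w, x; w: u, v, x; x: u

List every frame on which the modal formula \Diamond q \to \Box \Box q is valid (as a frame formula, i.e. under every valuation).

This is the axiom for a generalized confluence (Geach) condition; its first-order frame correspondent is \forall x \forall y \forall z ((xRy \wedge x R^2 z) \to \exists w (y = w \wedge z = w)).
(F1): fails — sRs, sR²u but s ≠ u.
(F2): fails — sRt, sR²w but t ≠ w.
(F3): holds.
(F4): fails — 0R0, 0R²1 but 0 ≠ 1.
(F5): fails — uRu, uR²v but u ≠ v.

(F3)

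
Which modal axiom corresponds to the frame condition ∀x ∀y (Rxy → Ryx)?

s → □◇s

A defining formula is s → □◇s (the B axiom).
Suppose s→□◇s is valid. Take Rxy and set V(s)={x}. Then s at x, so □◇s at x, so ◇s at y, so some z with Ryz has s; z=x, i.e. Ryx.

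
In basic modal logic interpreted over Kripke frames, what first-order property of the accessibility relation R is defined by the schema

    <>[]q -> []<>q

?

Suppose ◇□q→□◇q is valid. Take Rxy, Rxz and set V(q)={w : Ryw}. Then □q at y so ◇□q at x, so □◇q at x, so ◇q at z, giving w with Rzw and Ryw.
The converse is a direct semantic check.
So the correspondent is convergence.

Convergence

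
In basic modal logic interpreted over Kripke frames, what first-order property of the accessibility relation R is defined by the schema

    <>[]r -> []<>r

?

convergence: forall x forall y forall z (Rxy & Rxz -> exists w (Ryw & Rzw))

Suppose ◇□r→□◇r is valid. Take Rxy, Rxz and set V(r)={w : Ryw}. Then □r at y so ◇□r at x, so □◇r at x, so ◇r at z, giving w with Rzw and Ryw.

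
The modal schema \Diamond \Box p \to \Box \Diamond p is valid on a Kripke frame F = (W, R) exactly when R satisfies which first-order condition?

convergence: \forall x \forall y \forall z (Rxy \wedge Rxz \to \exists w (Ryw \wedge Rzw))

This schema is the .2 axiom.
Its frame correspondent is convergence — \forall x \forall y \forall z (Rxy \wedge Rxz \to \exists w (Ryw \wedge Rzw)).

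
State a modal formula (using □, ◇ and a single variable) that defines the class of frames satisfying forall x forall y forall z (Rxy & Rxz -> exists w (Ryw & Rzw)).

◇□p → □◇p

A defining formula is ◇□p → □◇p (the .2 axiom).
Suppose ◇□p→□◇p is valid. Take Rxy, Rxz and set V(p)={w : Ryw}. Then □p at y so ◇□p at x, so □◇p at x, so ◇p at z, giving w with Rzw and Ryw.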